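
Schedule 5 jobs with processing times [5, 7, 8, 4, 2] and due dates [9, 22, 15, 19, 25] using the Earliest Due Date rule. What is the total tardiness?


Sort by due date (EDD order): [(5, 9), (8, 15), (4, 19), (7, 22), (2, 25)]
Compute completion times and tardiness:
  Job 1: p=5, d=9, C=5, tardiness=max(0,5-9)=0
  Job 2: p=8, d=15, C=13, tardiness=max(0,13-15)=0
  Job 3: p=4, d=19, C=17, tardiness=max(0,17-19)=0
  Job 4: p=7, d=22, C=24, tardiness=max(0,24-22)=2
  Job 5: p=2, d=25, C=26, tardiness=max(0,26-25)=1
Total tardiness = 3

3


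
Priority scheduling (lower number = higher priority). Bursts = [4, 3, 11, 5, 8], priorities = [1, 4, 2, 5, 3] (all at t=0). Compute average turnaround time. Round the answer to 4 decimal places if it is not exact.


Sort by priority (ascending = highest first):
Order: [(1, 4), (2, 11), (3, 8), (4, 3), (5, 5)]
Completion times:
  Priority 1, burst=4, C=4
  Priority 2, burst=11, C=15
  Priority 3, burst=8, C=23
  Priority 4, burst=3, C=26
  Priority 5, burst=5, C=31
Average turnaround = 99/5 = 19.8

19.8


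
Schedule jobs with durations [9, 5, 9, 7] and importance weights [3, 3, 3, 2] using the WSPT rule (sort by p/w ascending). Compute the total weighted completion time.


Compute p/w ratios and sort ascending (WSPT): [(5, 3), (9, 3), (9, 3), (7, 2)]
Compute weighted completion times:
  Job (p=5,w=3): C=5, w*C=3*5=15
  Job (p=9,w=3): C=14, w*C=3*14=42
  Job (p=9,w=3): C=23, w*C=3*23=69
  Job (p=7,w=2): C=30, w*C=2*30=60
Total weighted completion time = 186

186


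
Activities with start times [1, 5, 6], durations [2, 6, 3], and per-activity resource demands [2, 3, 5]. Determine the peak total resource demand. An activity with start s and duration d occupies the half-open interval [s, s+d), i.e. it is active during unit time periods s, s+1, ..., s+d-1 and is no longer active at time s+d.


Each activity i is active on [start_i, start_i + duration_i).
Compute total resource usage per time slot:
  t=0: active resources = [], total = 0
  t=1: active resources = [2], total = 2
  t=2: active resources = [2], total = 2
  t=3: active resources = [], total = 0
  t=4: active resources = [], total = 0
  t=5: active resources = [3], total = 3
  t=6: active resources = [3, 5], total = 8
  t=7: active resources = [3, 5], total = 8
  t=8: active resources = [3, 5], total = 8
  t=9: active resources = [3], total = 3
  t=10: active resources = [3], total = 3
Peak resource demand = 8

8


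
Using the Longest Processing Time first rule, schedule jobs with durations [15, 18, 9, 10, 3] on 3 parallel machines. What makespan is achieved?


Sort jobs in decreasing order (LPT): [18, 15, 10, 9, 3]
Assign each job to the least loaded machine:
  Machine 1: jobs [18], load = 18
  Machine 2: jobs [15, 3], load = 18
  Machine 3: jobs [10, 9], load = 19
Makespan = max load = 19

19


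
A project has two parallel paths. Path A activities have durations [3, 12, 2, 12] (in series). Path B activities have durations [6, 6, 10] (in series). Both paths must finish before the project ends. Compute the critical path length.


Path A total = 3 + 12 + 2 + 12 = 29
Path B total = 6 + 6 + 10 = 22
Critical path = longest path = max(29, 22) = 29

29


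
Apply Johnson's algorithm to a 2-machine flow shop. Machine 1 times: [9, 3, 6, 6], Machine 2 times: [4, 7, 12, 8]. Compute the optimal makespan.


Apply Johnson's rule:
  Group 1 (a <= b): [(2, 3, 7), (3, 6, 12), (4, 6, 8)]
  Group 2 (a > b): [(1, 9, 4)]
Optimal job order: [2, 3, 4, 1]
Schedule:
  Job 2: M1 done at 3, M2 done at 10
  Job 3: M1 done at 9, M2 done at 22
  Job 4: M1 done at 15, M2 done at 30
  Job 1: M1 done at 24, M2 done at 34
Makespan = 34

34


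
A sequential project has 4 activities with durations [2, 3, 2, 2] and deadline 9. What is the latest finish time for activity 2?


LF(activity 2) = deadline - sum of successor durations
Successors: activities 3 through 4 with durations [2, 2]
Sum of successor durations = 4
LF = 9 - 4 = 5

5


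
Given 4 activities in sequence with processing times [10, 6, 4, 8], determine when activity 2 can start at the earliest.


Activity 2 starts after activities 1 through 1 complete.
Predecessor durations: [10]
ES = 10 = 10

10


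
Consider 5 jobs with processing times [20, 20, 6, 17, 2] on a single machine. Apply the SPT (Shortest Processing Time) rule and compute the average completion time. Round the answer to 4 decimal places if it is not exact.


Sort jobs by processing time (SPT order): [2, 6, 17, 20, 20]
Compute completion times sequentially:
  Job 1: processing = 2, completes at 2
  Job 2: processing = 6, completes at 8
  Job 3: processing = 17, completes at 25
  Job 4: processing = 20, completes at 45
  Job 5: processing = 20, completes at 65
Sum of completion times = 145
Average completion time = 145/5 = 29.0

29.0


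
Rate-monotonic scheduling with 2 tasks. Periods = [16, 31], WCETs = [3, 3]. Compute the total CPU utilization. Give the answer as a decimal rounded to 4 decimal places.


Compute individual utilizations (exact fractions):
  Task 1: C/T = 3/16 (approx. 0.1875)
  Task 2: C/T = 3/31 (approx. 0.0968)
Total utilization U = 3/16 + 3/31 = 141/496
Rounded to 4 decimal places: U = 0.2843
RM (Liu & Layland) bound for 2 tasks = 0.828427; compare with U = 141/496 (approx. 0.284274)
U <= bound, so schedulable by RM sufficient condition.

0.2843


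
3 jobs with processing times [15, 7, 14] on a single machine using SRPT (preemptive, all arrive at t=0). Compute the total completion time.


Since all jobs arrive at t=0, SRPT equals SPT ordering.
SPT order: [7, 14, 15]
Completion times:
  Job 1: p=7, C=7
  Job 2: p=14, C=21
  Job 3: p=15, C=36
Total completion time = 7 + 21 + 36 = 64

64


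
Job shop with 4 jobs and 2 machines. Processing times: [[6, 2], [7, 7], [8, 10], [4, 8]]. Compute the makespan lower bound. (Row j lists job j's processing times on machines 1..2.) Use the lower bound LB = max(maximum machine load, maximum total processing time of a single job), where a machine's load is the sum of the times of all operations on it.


Machine loads:
  Machine 1: 6 + 7 + 8 + 4 = 25
  Machine 2: 2 + 7 + 10 + 8 = 27
Max machine load = 27
Job totals:
  Job 1: 8
  Job 2: 14
  Job 3: 18
  Job 4: 12
Max job total = 18
Lower bound = max(27, 18) = 27

27


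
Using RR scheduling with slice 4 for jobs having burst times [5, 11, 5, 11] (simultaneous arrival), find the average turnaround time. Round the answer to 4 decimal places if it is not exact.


Time quantum = 4
Execution trace:
  J1 runs 4 units, time = 4
  J2 runs 4 units, time = 8
  J3 runs 4 units, time = 12
  J4 runs 4 units, time = 16
  J1 runs 1 units, time = 17
  J2 runs 4 units, time = 21
  J3 runs 1 units, time = 22
  J4 runs 4 units, time = 26
  J2 runs 3 units, time = 29
  J4 runs 3 units, time = 32
Finish times: [17, 29, 22, 32]
Average turnaround = 100/4 = 25.0

25.0


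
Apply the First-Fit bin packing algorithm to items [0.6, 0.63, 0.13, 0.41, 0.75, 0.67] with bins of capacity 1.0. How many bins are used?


Place items sequentially using First-Fit:
  Item 0.6 -> new Bin 1
  Item 0.63 -> new Bin 2
  Item 0.13 -> Bin 1 (now 0.73)
  Item 0.41 -> new Bin 3
  Item 0.75 -> new Bin 4
  Item 0.67 -> new Bin 5
Total bins used = 5

5


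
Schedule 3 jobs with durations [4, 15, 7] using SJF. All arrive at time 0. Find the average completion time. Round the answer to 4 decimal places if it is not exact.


SJF order (ascending): [4, 7, 15]
Completion times:
  Job 1: burst=4, C=4
  Job 2: burst=7, C=11
  Job 3: burst=15, C=26
Average completion = 41/3 = 13.6667

13.6667


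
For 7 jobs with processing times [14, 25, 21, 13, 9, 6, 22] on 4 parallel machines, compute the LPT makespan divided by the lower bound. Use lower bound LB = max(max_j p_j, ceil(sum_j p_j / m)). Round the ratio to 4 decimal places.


LPT order: [25, 22, 21, 14, 13, 9, 6]
Machine loads after assignment: [25, 28, 30, 27]
LPT makespan = 30
Lower bound = max(max_job, ceil(total/4)) = max(25, 28) = 28
Ratio = 30 / 28 = 1.0714

1.0714


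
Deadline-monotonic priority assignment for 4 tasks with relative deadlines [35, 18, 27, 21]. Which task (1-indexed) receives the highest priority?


Sort tasks by relative deadline (ascending):
  Task 2: deadline = 18
  Task 4: deadline = 21
  Task 3: deadline = 27
  Task 1: deadline = 35
Priority order (highest first): [2, 4, 3, 1]
Highest priority task = 2

2


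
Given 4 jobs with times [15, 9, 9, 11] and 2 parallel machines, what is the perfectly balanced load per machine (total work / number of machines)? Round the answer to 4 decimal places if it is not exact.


Total processing time = 15 + 9 + 9 + 11 = 44
Number of machines = 2
Ideal balanced load = 44 / 2 = 22.0

22.0


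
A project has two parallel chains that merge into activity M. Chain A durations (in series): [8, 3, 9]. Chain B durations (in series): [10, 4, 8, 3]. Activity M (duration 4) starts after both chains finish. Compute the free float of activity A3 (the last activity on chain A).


ES(A3) = sum of predecessors on chain A = 11
EF(A3) = ES + duration = 11 + 9 = 20
Successor of A3 is M. ES(M) = max(sum(A), sum(B)) = max(20, 25) = 25
Free float = ES(successor) - EF(current) = 25 - 20 = 5

5


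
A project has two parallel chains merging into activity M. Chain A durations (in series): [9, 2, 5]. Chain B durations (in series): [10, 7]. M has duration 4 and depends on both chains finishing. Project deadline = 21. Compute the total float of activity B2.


Forward pass: ES(B2) = sum of predecessors on chain B = 10
EF = ES + duration = 10 + 7 = 17
Backward pass: LF(M) = deadline = 21; LS(M) = 21 - 4 = 17
LF(B2) = LS(M) - sum(successors on chain B) = 17 - 0 = 17
LS = LF - duration = 17 - 7 = 10
Total float = LS - ES = 10 - 10 = 0

0


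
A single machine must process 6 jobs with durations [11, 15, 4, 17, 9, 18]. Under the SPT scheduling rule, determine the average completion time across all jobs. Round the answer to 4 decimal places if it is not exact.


Sort jobs by processing time (SPT order): [4, 9, 11, 15, 17, 18]
Compute completion times sequentially:
  Job 1: processing = 4, completes at 4
  Job 2: processing = 9, completes at 13
  Job 3: processing = 11, completes at 24
  Job 4: processing = 15, completes at 39
  Job 5: processing = 17, completes at 56
  Job 6: processing = 18, completes at 74
Sum of completion times = 210
Average completion time = 210/6 = 35.0

35.0


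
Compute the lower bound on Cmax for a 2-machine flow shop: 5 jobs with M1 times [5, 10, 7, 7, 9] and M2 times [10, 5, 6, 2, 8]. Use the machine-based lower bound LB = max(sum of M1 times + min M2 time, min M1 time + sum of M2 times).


LB1 = sum(M1 times) + min(M2 times) = 38 + 2 = 40
LB2 = min(M1 times) + sum(M2 times) = 5 + 31 = 36
Lower bound = max(LB1, LB2) = max(40, 36) = 40

40


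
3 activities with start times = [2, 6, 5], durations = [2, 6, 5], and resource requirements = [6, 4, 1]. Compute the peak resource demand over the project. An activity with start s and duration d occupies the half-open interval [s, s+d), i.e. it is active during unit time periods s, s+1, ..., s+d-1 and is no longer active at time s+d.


Each activity i is active on [start_i, start_i + duration_i).
Compute total resource usage per time slot:
  t=0: active resources = [], total = 0
  t=1: active resources = [], total = 0
  t=2: active resources = [6], total = 6
  t=3: active resources = [6], total = 6
  t=4: active resources = [], total = 0
  t=5: active resources = [1], total = 1
  t=6: active resources = [4, 1], total = 5
  t=7: active resources = [4, 1], total = 5
  t=8: active resources = [4, 1], total = 5
  t=9: active resources = [4, 1], total = 5
  t=10: active resources = [4], total = 4
  t=11: active resources = [4], total = 4
Peak resource demand = 6

6


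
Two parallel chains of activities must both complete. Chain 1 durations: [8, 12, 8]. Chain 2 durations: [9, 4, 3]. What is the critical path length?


Path A total = 8 + 12 + 8 = 28
Path B total = 9 + 4 + 3 = 16
Critical path = longest path = max(28, 16) = 28

28


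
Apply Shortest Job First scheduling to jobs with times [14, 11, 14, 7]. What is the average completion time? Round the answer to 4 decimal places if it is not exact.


SJF order (ascending): [7, 11, 14, 14]
Completion times:
  Job 1: burst=7, C=7
  Job 2: burst=11, C=18
  Job 3: burst=14, C=32
  Job 4: burst=14, C=46
Average completion = 103/4 = 25.75

25.75


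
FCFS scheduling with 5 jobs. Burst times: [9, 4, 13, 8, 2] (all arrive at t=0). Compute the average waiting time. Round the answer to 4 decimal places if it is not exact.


FCFS order (as given): [9, 4, 13, 8, 2]
Waiting times:
  Job 1: wait = 0
  Job 2: wait = 9
  Job 3: wait = 13
  Job 4: wait = 26
  Job 5: wait = 34
Sum of waiting times = 82
Average waiting time = 82/5 = 16.4

16.4


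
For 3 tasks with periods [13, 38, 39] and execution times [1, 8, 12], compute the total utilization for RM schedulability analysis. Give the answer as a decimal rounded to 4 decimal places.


Compute individual utilizations (exact fractions):
  Task 1: C/T = 1/13 (approx. 0.0769)
  Task 2: C/T = 8/38 = 4/19 (approx. 0.2105)
  Task 3: C/T = 12/39 = 4/13 (approx. 0.3077)
Total utilization U = 1/13 + 4/19 + 4/13 = 147/247
Rounded to 4 decimal places: U = 0.5951
RM (Liu & Layland) bound for 3 tasks = 0.779763; compare with U = 147/247 (approx. 0.595142)
U <= bound, so schedulable by RM sufficient condition.

0.5951


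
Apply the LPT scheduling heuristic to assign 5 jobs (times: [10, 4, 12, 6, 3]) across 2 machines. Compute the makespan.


Sort jobs in decreasing order (LPT): [12, 10, 6, 4, 3]
Assign each job to the least loaded machine:
  Machine 1: jobs [12, 4, 3], load = 19
  Machine 2: jobs [10, 6], load = 16
Makespan = max load = 19

19


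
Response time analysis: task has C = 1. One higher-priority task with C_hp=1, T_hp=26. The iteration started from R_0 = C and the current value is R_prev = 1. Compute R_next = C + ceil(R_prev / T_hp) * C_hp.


R_next = C + ceil(R_prev / T_hp) * C_hp
ceil(1 / 26) = ceil(0.0385) = 1
Interference = 1 * 1 = 1
R_next = 1 + 1 = 2

2


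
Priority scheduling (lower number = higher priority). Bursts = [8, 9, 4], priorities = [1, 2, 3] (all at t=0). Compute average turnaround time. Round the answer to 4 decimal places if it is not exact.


Sort by priority (ascending = highest first):
Order: [(1, 8), (2, 9), (3, 4)]
Completion times:
  Priority 1, burst=8, C=8
  Priority 2, burst=9, C=17
  Priority 3, burst=4, C=21
Average turnaround = 46/3 = 15.3333

15.3333


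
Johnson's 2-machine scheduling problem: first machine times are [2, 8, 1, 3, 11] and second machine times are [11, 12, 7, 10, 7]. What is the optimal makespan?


Apply Johnson's rule:
  Group 1 (a <= b): [(3, 1, 7), (1, 2, 11), (4, 3, 10), (2, 8, 12)]
  Group 2 (a > b): [(5, 11, 7)]
Optimal job order: [3, 1, 4, 2, 5]
Schedule:
  Job 3: M1 done at 1, M2 done at 8
  Job 1: M1 done at 3, M2 done at 19
  Job 4: M1 done at 6, M2 done at 29
  Job 2: M1 done at 14, M2 done at 41
  Job 5: M1 done at 25, M2 done at 48
Makespan = 48

48


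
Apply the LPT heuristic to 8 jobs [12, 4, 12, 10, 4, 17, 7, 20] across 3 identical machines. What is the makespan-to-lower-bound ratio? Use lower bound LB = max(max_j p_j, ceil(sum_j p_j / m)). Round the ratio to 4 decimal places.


LPT order: [20, 17, 12, 12, 10, 7, 4, 4]
Machine loads after assignment: [31, 27, 28]
LPT makespan = 31
Lower bound = max(max_job, ceil(total/3)) = max(20, 29) = 29
Ratio = 31 / 29 = 1.069

1.069


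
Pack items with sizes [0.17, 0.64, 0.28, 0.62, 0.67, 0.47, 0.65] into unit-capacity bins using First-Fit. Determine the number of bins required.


Place items sequentially using First-Fit:
  Item 0.17 -> new Bin 1
  Item 0.64 -> Bin 1 (now 0.81)
  Item 0.28 -> new Bin 2
  Item 0.62 -> Bin 2 (now 0.9)
  Item 0.67 -> new Bin 3
  Item 0.47 -> new Bin 4
  Item 0.65 -> new Bin 5
Total bins used = 5

5


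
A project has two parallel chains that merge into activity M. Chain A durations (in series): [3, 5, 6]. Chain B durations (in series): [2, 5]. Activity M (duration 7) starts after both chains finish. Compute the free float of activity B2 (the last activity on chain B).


ES(B2) = sum of predecessors on chain B = 2
EF(B2) = ES + duration = 2 + 5 = 7
Successor of B2 is M. ES(M) = max(sum(A), sum(B)) = max(14, 7) = 14
Free float = ES(successor) - EF(current) = 14 - 7 = 7

7


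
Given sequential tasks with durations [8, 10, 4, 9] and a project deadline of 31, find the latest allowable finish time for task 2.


LF(activity 2) = deadline - sum of successor durations
Successors: activities 3 through 4 with durations [4, 9]
Sum of successor durations = 13
LF = 31 - 13 = 18

18


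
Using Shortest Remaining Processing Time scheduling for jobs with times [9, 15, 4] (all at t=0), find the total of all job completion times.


Since all jobs arrive at t=0, SRPT equals SPT ordering.
SPT order: [4, 9, 15]
Completion times:
  Job 1: p=4, C=4
  Job 2: p=9, C=13
  Job 3: p=15, C=28
Total completion time = 4 + 13 + 28 = 45

45


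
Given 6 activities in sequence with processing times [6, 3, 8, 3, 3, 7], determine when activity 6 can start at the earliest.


Activity 6 starts after activities 1 through 5 complete.
Predecessor durations: [6, 3, 8, 3, 3]
ES = 6 + 3 + 8 + 3 + 3 = 23

23


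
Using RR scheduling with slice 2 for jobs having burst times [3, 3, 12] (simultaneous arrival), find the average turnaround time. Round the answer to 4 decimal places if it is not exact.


Time quantum = 2
Execution trace:
  J1 runs 2 units, time = 2
  J2 runs 2 units, time = 4
  J3 runs 2 units, time = 6
  J1 runs 1 units, time = 7
  J2 runs 1 units, time = 8
  J3 runs 2 units, time = 10
  J3 runs 2 units, time = 12
  J3 runs 2 units, time = 14
  J3 runs 2 units, time = 16
  J3 runs 2 units, time = 18
Finish times: [7, 8, 18]
Average turnaround = 33/3 = 11.0

11.0


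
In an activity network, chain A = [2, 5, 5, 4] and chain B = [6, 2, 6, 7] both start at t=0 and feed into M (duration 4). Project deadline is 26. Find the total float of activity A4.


Forward pass: ES(A4) = sum of predecessors on chain A = 12
EF = ES + duration = 12 + 4 = 16
Backward pass: LF(M) = deadline = 26; LS(M) = 26 - 4 = 22
LF(A4) = LS(M) - sum(successors on chain A) = 22 - 0 = 22
LS = LF - duration = 22 - 4 = 18
Total float = LS - ES = 18 - 12 = 6

6


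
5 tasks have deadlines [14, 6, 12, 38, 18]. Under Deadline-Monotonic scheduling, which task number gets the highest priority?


Sort tasks by relative deadline (ascending):
  Task 2: deadline = 6
  Task 3: deadline = 12
  Task 1: deadline = 14
  Task 5: deadline = 18
  Task 4: deadline = 38
Priority order (highest first): [2, 3, 1, 5, 4]
Highest priority task = 2

2


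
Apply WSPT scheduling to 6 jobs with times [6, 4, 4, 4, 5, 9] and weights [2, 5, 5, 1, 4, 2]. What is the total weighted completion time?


Compute p/w ratios and sort ascending (WSPT): [(4, 5), (4, 5), (5, 4), (6, 2), (4, 1), (9, 2)]
Compute weighted completion times:
  Job (p=4,w=5): C=4, w*C=5*4=20
  Job (p=4,w=5): C=8, w*C=5*8=40
  Job (p=5,w=4): C=13, w*C=4*13=52
  Job (p=6,w=2): C=19, w*C=2*19=38
  Job (p=4,w=1): C=23, w*C=1*23=23
  Job (p=9,w=2): C=32, w*C=2*32=64
Total weighted completion time = 237

237


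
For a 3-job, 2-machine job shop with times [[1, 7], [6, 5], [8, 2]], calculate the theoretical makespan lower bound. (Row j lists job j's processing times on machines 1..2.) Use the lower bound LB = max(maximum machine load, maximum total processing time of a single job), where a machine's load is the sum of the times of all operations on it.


Machine loads:
  Machine 1: 1 + 6 + 8 = 15
  Machine 2: 7 + 5 + 2 = 14
Max machine load = 15
Job totals:
  Job 1: 8
  Job 2: 11
  Job 3: 10
Max job total = 11
Lower bound = max(15, 11) = 15

15


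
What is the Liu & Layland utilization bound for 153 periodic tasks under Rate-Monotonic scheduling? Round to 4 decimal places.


Compute 2^(1/153) = 1.0045406514
Subtract 1: 1.0045406514 - 1 = 0.0045406514
Multiply by n: 153 * 0.0045406514 = 0.6947196642
Round to 4 dp: 0.6947

0.6947


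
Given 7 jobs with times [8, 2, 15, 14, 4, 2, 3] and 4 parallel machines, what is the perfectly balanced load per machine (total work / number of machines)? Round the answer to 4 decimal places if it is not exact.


Total processing time = 8 + 2 + 15 + 14 + 4 + 2 + 3 = 48
Number of machines = 4
Ideal balanced load = 48 / 4 = 12.0

12.0


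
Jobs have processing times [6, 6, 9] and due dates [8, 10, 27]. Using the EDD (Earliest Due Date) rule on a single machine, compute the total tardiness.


Sort by due date (EDD order): [(6, 8), (6, 10), (9, 27)]
Compute completion times and tardiness:
  Job 1: p=6, d=8, C=6, tardiness=max(0,6-8)=0
  Job 2: p=6, d=10, C=12, tardiness=max(0,12-10)=2
  Job 3: p=9, d=27, C=21, tardiness=max(0,21-27)=0
Total tardiness = 2

2


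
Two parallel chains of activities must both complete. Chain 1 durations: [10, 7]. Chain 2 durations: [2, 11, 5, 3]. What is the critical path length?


Path A total = 10 + 7 = 17
Path B total = 2 + 11 + 5 + 3 = 21
Critical path = longest path = max(17, 21) = 21

21


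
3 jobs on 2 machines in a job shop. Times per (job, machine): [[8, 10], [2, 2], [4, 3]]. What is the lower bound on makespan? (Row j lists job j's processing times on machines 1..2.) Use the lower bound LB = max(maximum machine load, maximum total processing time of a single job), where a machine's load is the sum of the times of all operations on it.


Machine loads:
  Machine 1: 8 + 2 + 4 = 14
  Machine 2: 10 + 2 + 3 = 15
Max machine load = 15
Job totals:
  Job 1: 18
  Job 2: 4
  Job 3: 7
Max job total = 18
Lower bound = max(15, 18) = 18

18


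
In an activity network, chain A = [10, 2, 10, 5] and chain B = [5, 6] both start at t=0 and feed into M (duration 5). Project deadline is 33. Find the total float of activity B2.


Forward pass: ES(B2) = sum of predecessors on chain B = 5
EF = ES + duration = 5 + 6 = 11
Backward pass: LF(M) = deadline = 33; LS(M) = 33 - 5 = 28
LF(B2) = LS(M) - sum(successors on chain B) = 28 - 0 = 28
LS = LF - duration = 28 - 6 = 22
Total float = LS - ES = 22 - 5 = 17

17


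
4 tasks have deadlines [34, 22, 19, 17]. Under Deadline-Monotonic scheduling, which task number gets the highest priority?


Sort tasks by relative deadline (ascending):
  Task 4: deadline = 17
  Task 3: deadline = 19
  Task 2: deadline = 22
  Task 1: deadline = 34
Priority order (highest first): [4, 3, 2, 1]
Highest priority task = 4

4


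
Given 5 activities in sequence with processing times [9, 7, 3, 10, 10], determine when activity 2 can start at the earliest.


Activity 2 starts after activities 1 through 1 complete.
Predecessor durations: [9]
ES = 9 = 9

9


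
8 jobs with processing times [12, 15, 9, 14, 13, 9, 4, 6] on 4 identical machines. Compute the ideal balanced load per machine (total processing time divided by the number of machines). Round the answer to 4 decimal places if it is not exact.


Total processing time = 12 + 15 + 9 + 14 + 13 + 9 + 4 + 6 = 82
Number of machines = 4
Ideal balanced load = 82 / 4 = 20.5

20.5


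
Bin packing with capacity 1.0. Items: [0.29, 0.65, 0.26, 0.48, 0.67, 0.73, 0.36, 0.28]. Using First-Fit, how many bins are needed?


Place items sequentially using First-Fit:
  Item 0.29 -> new Bin 1
  Item 0.65 -> Bin 1 (now 0.94)
  Item 0.26 -> new Bin 2
  Item 0.48 -> Bin 2 (now 0.74)
  Item 0.67 -> new Bin 3
  Item 0.73 -> new Bin 4
  Item 0.36 -> new Bin 5
  Item 0.28 -> Bin 3 (now 0.95)
Total bins used = 5

5


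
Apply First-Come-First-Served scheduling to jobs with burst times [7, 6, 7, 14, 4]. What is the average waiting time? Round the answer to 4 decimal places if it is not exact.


FCFS order (as given): [7, 6, 7, 14, 4]
Waiting times:
  Job 1: wait = 0
  Job 2: wait = 7
  Job 3: wait = 13
  Job 4: wait = 20
  Job 5: wait = 34
Sum of waiting times = 74
Average waiting time = 74/5 = 14.8

14.8


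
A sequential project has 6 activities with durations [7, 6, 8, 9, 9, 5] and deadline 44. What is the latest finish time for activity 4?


LF(activity 4) = deadline - sum of successor durations
Successors: activities 5 through 6 with durations [9, 5]
Sum of successor durations = 14
LF = 44 - 14 = 30

30


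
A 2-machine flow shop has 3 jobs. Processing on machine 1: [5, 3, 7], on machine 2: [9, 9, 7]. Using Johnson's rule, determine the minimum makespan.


Apply Johnson's rule:
  Group 1 (a <= b): [(2, 3, 9), (1, 5, 9), (3, 7, 7)]
  Group 2 (a > b): []
Optimal job order: [2, 1, 3]
Schedule:
  Job 2: M1 done at 3, M2 done at 12
  Job 1: M1 done at 8, M2 done at 21
  Job 3: M1 done at 15, M2 done at 28
Makespan = 28

28


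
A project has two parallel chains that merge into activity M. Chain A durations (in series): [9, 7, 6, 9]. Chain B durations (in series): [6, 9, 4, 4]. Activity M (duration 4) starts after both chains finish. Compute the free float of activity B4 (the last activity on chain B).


ES(B4) = sum of predecessors on chain B = 19
EF(B4) = ES + duration = 19 + 4 = 23
Successor of B4 is M. ES(M) = max(sum(A), sum(B)) = max(31, 23) = 31
Free float = ES(successor) - EF(current) = 31 - 23 = 8

8


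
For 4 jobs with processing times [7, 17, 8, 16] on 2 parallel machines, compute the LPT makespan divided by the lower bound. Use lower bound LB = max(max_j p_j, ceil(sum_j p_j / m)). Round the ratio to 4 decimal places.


LPT order: [17, 16, 8, 7]
Machine loads after assignment: [24, 24]
LPT makespan = 24
Lower bound = max(max_job, ceil(total/2)) = max(17, 24) = 24
Ratio = 24 / 24 = 1.0

1.0


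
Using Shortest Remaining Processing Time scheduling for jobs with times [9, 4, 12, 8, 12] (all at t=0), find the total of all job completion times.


Since all jobs arrive at t=0, SRPT equals SPT ordering.
SPT order: [4, 8, 9, 12, 12]
Completion times:
  Job 1: p=4, C=4
  Job 2: p=8, C=12
  Job 3: p=9, C=21
  Job 4: p=12, C=33
  Job 5: p=12, C=45
Total completion time = 4 + 12 + 21 + 33 + 45 = 115

115


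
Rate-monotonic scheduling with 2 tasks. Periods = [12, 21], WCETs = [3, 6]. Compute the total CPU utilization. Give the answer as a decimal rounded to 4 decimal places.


Compute individual utilizations (exact fractions):
  Task 1: C/T = 3/12 = 1/4 (approx. 0.25)
  Task 2: C/T = 6/21 = 2/7 (approx. 0.2857)
Total utilization U = 1/4 + 2/7 = 15/28
Rounded to 4 decimal places: U = 0.5357
RM (Liu & Layland) bound for 2 tasks = 0.828427; compare with U = 15/28 (approx. 0.535714)
U <= bound, so schedulable by RM sufficient condition.

0.5357


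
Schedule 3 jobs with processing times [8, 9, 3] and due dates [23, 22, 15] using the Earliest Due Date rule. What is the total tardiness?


Sort by due date (EDD order): [(3, 15), (9, 22), (8, 23)]
Compute completion times and tardiness:
  Job 1: p=3, d=15, C=3, tardiness=max(0,3-15)=0
  Job 2: p=9, d=22, C=12, tardiness=max(0,12-22)=0
  Job 3: p=8, d=23, C=20, tardiness=max(0,20-23)=0
Total tardiness = 0

0


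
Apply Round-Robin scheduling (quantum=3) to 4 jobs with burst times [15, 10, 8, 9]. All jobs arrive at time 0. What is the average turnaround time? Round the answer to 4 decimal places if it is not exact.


Time quantum = 3
Execution trace:
  J1 runs 3 units, time = 3
  J2 runs 3 units, time = 6
  J3 runs 3 units, time = 9
  J4 runs 3 units, time = 12
  J1 runs 3 units, time = 15
  J2 runs 3 units, time = 18
  J3 runs 3 units, time = 21
  J4 runs 3 units, time = 24
  J1 runs 3 units, time = 27
  J2 runs 3 units, time = 30
  J3 runs 2 units, time = 32
  J4 runs 3 units, time = 35
  J1 runs 3 units, time = 38
  J2 runs 1 units, time = 39
  J1 runs 3 units, time = 42
Finish times: [42, 39, 32, 35]
Average turnaround = 148/4 = 37.0

37.0


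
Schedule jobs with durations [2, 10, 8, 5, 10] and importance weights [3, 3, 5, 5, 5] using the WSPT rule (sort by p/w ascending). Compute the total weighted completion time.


Compute p/w ratios and sort ascending (WSPT): [(2, 3), (5, 5), (8, 5), (10, 5), (10, 3)]
Compute weighted completion times:
  Job (p=2,w=3): C=2, w*C=3*2=6
  Job (p=5,w=5): C=7, w*C=5*7=35
  Job (p=8,w=5): C=15, w*C=5*15=75
  Job (p=10,w=5): C=25, w*C=5*25=125
  Job (p=10,w=3): C=35, w*C=3*35=105
Total weighted completion time = 346

346


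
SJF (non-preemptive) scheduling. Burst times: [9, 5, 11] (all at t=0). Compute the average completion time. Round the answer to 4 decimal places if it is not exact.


SJF order (ascending): [5, 9, 11]
Completion times:
  Job 1: burst=5, C=5
  Job 2: burst=9, C=14
  Job 3: burst=11, C=25
Average completion = 44/3 = 14.6667

14.6667


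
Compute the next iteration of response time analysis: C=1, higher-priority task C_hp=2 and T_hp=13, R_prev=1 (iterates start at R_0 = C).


R_next = C + ceil(R_prev / T_hp) * C_hp
ceil(1 / 13) = ceil(0.0769) = 1
Interference = 1 * 2 = 2
R_next = 1 + 2 = 3

3


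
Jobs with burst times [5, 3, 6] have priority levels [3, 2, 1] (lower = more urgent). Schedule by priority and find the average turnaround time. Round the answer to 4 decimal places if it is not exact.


Sort by priority (ascending = highest first):
Order: [(1, 6), (2, 3), (3, 5)]
Completion times:
  Priority 1, burst=6, C=6
  Priority 2, burst=3, C=9
  Priority 3, burst=5, C=14
Average turnaround = 29/3 = 9.6667

9.6667


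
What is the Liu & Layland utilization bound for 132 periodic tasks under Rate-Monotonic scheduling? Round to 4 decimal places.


Compute 2^(1/132) = 1.0052649263
Subtract 1: 1.0052649263 - 1 = 0.0052649263
Multiply by n: 132 * 0.0052649263 = 0.6949702716
Round to 4 dp: 0.6950

0.6950


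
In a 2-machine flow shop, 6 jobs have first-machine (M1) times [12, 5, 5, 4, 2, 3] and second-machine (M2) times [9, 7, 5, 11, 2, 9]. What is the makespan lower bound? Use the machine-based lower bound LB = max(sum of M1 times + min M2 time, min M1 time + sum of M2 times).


LB1 = sum(M1 times) + min(M2 times) = 31 + 2 = 33
LB2 = min(M1 times) + sum(M2 times) = 2 + 43 = 45
Lower bound = max(LB1, LB2) = max(33, 45) = 45

45


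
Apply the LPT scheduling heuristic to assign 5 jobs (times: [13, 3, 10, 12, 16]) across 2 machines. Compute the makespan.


Sort jobs in decreasing order (LPT): [16, 13, 12, 10, 3]
Assign each job to the least loaded machine:
  Machine 1: jobs [16, 10], load = 26
  Machine 2: jobs [13, 12, 3], load = 28
Makespan = max load = 28

28


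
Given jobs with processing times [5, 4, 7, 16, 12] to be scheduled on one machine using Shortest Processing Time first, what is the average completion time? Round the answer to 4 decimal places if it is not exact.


Sort jobs by processing time (SPT order): [4, 5, 7, 12, 16]
Compute completion times sequentially:
  Job 1: processing = 4, completes at 4
  Job 2: processing = 5, completes at 9
  Job 3: processing = 7, completes at 16
  Job 4: processing = 12, completes at 28
  Job 5: processing = 16, completes at 44
Sum of completion times = 101
Average completion time = 101/5 = 20.2

20.2


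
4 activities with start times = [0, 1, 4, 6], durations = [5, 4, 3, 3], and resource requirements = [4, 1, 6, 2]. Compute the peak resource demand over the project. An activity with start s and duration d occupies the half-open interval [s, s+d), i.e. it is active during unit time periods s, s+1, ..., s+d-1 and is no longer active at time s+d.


Each activity i is active on [start_i, start_i + duration_i).
Compute total resource usage per time slot:
  t=0: active resources = [4], total = 4
  t=1: active resources = [4, 1], total = 5
  t=2: active resources = [4, 1], total = 5
  t=3: active resources = [4, 1], total = 5
  t=4: active resources = [4, 1, 6], total = 11
  t=5: active resources = [6], total = 6
  t=6: active resources = [6, 2], total = 8
  t=7: active resources = [2], total = 2
  t=8: active resources = [2], total = 2
Peak resource demand = 11

11


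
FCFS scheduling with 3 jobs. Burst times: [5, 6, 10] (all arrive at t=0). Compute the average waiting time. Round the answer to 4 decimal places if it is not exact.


FCFS order (as given): [5, 6, 10]
Waiting times:
  Job 1: wait = 0
  Job 2: wait = 5
  Job 3: wait = 11
Sum of waiting times = 16
Average waiting time = 16/3 = 5.3333

5.3333


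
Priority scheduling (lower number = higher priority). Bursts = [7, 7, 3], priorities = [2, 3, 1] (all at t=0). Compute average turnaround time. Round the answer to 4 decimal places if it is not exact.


Sort by priority (ascending = highest first):
Order: [(1, 3), (2, 7), (3, 7)]
Completion times:
  Priority 1, burst=3, C=3
  Priority 2, burst=7, C=10
  Priority 3, burst=7, C=17
Average turnaround = 30/3 = 10.0

10.0


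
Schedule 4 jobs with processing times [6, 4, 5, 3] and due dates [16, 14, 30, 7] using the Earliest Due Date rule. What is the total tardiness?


Sort by due date (EDD order): [(3, 7), (4, 14), (6, 16), (5, 30)]
Compute completion times and tardiness:
  Job 1: p=3, d=7, C=3, tardiness=max(0,3-7)=0
  Job 2: p=4, d=14, C=7, tardiness=max(0,7-14)=0
  Job 3: p=6, d=16, C=13, tardiness=max(0,13-16)=0
  Job 4: p=5, d=30, C=18, tardiness=max(0,18-30)=0
Total tardiness = 0

0


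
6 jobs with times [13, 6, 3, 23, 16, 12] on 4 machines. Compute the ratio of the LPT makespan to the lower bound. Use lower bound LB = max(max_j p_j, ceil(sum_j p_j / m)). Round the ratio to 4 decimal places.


LPT order: [23, 16, 13, 12, 6, 3]
Machine loads after assignment: [23, 16, 16, 18]
LPT makespan = 23
Lower bound = max(max_job, ceil(total/4)) = max(23, 19) = 23
Ratio = 23 / 23 = 1.0

1.0


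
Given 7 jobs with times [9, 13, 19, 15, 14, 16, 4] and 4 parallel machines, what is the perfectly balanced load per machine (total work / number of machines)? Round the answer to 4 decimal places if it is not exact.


Total processing time = 9 + 13 + 19 + 15 + 14 + 16 + 4 = 90
Number of machines = 4
Ideal balanced load = 90 / 4 = 22.5

22.5


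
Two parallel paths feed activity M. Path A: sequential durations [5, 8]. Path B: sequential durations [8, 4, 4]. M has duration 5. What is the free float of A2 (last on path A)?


ES(A2) = sum of predecessors on chain A = 5
EF(A2) = ES + duration = 5 + 8 = 13
Successor of A2 is M. ES(M) = max(sum(A), sum(B)) = max(13, 16) = 16
Free float = ES(successor) - EF(current) = 16 - 13 = 3

3


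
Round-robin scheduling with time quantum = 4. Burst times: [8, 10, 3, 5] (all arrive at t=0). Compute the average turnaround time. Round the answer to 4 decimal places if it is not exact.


Time quantum = 4
Execution trace:
  J1 runs 4 units, time = 4
  J2 runs 4 units, time = 8
  J3 runs 3 units, time = 11
  J4 runs 4 units, time = 15
  J1 runs 4 units, time = 19
  J2 runs 4 units, time = 23
  J4 runs 1 units, time = 24
  J2 runs 2 units, time = 26
Finish times: [19, 26, 11, 24]
Average turnaround = 80/4 = 20.0

20.0


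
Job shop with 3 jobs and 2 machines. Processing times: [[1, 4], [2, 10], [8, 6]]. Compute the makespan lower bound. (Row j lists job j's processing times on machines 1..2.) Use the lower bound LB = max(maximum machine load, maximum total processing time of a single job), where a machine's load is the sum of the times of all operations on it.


Machine loads:
  Machine 1: 1 + 2 + 8 = 11
  Machine 2: 4 + 10 + 6 = 20
Max machine load = 20
Job totals:
  Job 1: 5
  Job 2: 12
  Job 3: 14
Max job total = 14
Lower bound = max(20, 14) = 20

20


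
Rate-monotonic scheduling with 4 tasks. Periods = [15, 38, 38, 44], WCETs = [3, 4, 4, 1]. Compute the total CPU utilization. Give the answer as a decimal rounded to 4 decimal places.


Compute individual utilizations (exact fractions):
  Task 1: C/T = 3/15 = 1/5 (approx. 0.2)
  Task 2: C/T = 4/38 = 2/19 (approx. 0.1053)
  Task 3: C/T = 4/38 = 2/19 (approx. 0.1053)
  Task 4: C/T = 1/44 (approx. 0.0227)
Total utilization U = 1/5 + 2/19 + 2/19 + 1/44 = 1811/4180
Rounded to 4 decimal places: U = 0.4333
RM (Liu & Layland) bound for 4 tasks = 0.756828; compare with U = 1811/4180 (approx. 0.433254)
U <= bound, so schedulable by RM sufficient condition.

0.4333


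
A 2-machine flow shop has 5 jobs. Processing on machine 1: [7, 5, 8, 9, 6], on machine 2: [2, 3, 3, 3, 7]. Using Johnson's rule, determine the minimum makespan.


Apply Johnson's rule:
  Group 1 (a <= b): [(5, 6, 7)]
  Group 2 (a > b): [(2, 5, 3), (3, 8, 3), (4, 9, 3), (1, 7, 2)]
Optimal job order: [5, 2, 3, 4, 1]
Schedule:
  Job 5: M1 done at 6, M2 done at 13
  Job 2: M1 done at 11, M2 done at 16
  Job 3: M1 done at 19, M2 done at 22
  Job 4: M1 done at 28, M2 done at 31
  Job 1: M1 done at 35, M2 done at 37
Makespan = 37

37


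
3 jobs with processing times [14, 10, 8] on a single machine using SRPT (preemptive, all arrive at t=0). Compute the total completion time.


Since all jobs arrive at t=0, SRPT equals SPT ordering.
SPT order: [8, 10, 14]
Completion times:
  Job 1: p=8, C=8
  Job 2: p=10, C=18
  Job 3: p=14, C=32
Total completion time = 8 + 18 + 32 = 58

58


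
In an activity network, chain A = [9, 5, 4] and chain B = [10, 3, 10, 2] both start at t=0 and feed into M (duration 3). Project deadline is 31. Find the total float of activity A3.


Forward pass: ES(A3) = sum of predecessors on chain A = 14
EF = ES + duration = 14 + 4 = 18
Backward pass: LF(M) = deadline = 31; LS(M) = 31 - 3 = 28
LF(A3) = LS(M) - sum(successors on chain A) = 28 - 0 = 28
LS = LF - duration = 28 - 4 = 24
Total float = LS - ES = 24 - 14 = 10

10


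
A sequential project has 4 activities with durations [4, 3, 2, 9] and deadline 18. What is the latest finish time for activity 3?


LF(activity 3) = deadline - sum of successor durations
Successors: activities 4 through 4 with durations [9]
Sum of successor durations = 9
LF = 18 - 9 = 9

9


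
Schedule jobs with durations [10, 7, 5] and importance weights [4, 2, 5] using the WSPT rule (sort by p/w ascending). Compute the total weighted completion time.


Compute p/w ratios and sort ascending (WSPT): [(5, 5), (10, 4), (7, 2)]
Compute weighted completion times:
  Job (p=5,w=5): C=5, w*C=5*5=25
  Job (p=10,w=4): C=15, w*C=4*15=60
  Job (p=7,w=2): C=22, w*C=2*22=44
Total weighted completion time = 129

129


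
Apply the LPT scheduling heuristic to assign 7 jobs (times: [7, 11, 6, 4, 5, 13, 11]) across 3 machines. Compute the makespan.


Sort jobs in decreasing order (LPT): [13, 11, 11, 7, 6, 5, 4]
Assign each job to the least loaded machine:
  Machine 1: jobs [13, 5], load = 18
  Machine 2: jobs [11, 7], load = 18
  Machine 3: jobs [11, 6, 4], load = 21
Makespan = max load = 21

21


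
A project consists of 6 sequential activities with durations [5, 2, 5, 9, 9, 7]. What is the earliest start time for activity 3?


Activity 3 starts after activities 1 through 2 complete.
Predecessor durations: [5, 2]
ES = 5 + 2 = 7

7


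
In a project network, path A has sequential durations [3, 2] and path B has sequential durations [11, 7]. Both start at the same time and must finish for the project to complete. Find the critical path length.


Path A total = 3 + 2 = 5
Path B total = 11 + 7 = 18
Critical path = longest path = max(5, 18) = 18

18


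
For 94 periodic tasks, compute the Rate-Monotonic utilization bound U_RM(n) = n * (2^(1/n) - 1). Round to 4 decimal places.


Compute 2^(1/94) = 1.0074011604
Subtract 1: 1.0074011604 - 1 = 0.0074011604
Multiply by n: 94 * 0.0074011604 = 0.6957090776
Round to 4 dp: 0.6957

0.6957


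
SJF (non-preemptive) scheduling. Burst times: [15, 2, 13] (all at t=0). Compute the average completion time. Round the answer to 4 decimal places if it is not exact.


SJF order (ascending): [2, 13, 15]
Completion times:
  Job 1: burst=2, C=2
  Job 2: burst=13, C=15
  Job 3: burst=15, C=30
Average completion = 47/3 = 15.6667

15.6667


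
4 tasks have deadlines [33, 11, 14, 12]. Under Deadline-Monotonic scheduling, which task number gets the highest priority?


Sort tasks by relative deadline (ascending):
  Task 2: deadline = 11
  Task 4: deadline = 12
  Task 3: deadline = 14
  Task 1: deadline = 33
Priority order (highest first): [2, 4, 3, 1]
Highest priority task = 2

2
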